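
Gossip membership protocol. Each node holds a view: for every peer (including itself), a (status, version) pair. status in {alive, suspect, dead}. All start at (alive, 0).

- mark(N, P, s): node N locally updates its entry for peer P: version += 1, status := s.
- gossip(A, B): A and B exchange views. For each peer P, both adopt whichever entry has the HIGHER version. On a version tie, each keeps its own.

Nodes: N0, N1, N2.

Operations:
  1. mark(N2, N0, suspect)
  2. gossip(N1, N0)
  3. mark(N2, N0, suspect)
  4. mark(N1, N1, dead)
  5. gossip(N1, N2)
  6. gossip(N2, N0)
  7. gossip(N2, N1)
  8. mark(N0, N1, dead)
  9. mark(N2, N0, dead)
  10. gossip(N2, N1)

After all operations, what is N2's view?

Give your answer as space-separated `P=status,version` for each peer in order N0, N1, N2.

Op 1: N2 marks N0=suspect -> (suspect,v1)
Op 2: gossip N1<->N0 -> N1.N0=(alive,v0) N1.N1=(alive,v0) N1.N2=(alive,v0) | N0.N0=(alive,v0) N0.N1=(alive,v0) N0.N2=(alive,v0)
Op 3: N2 marks N0=suspect -> (suspect,v2)
Op 4: N1 marks N1=dead -> (dead,v1)
Op 5: gossip N1<->N2 -> N1.N0=(suspect,v2) N1.N1=(dead,v1) N1.N2=(alive,v0) | N2.N0=(suspect,v2) N2.N1=(dead,v1) N2.N2=(alive,v0)
Op 6: gossip N2<->N0 -> N2.N0=(suspect,v2) N2.N1=(dead,v1) N2.N2=(alive,v0) | N0.N0=(suspect,v2) N0.N1=(dead,v1) N0.N2=(alive,v0)
Op 7: gossip N2<->N1 -> N2.N0=(suspect,v2) N2.N1=(dead,v1) N2.N2=(alive,v0) | N1.N0=(suspect,v2) N1.N1=(dead,v1) N1.N2=(alive,v0)
Op 8: N0 marks N1=dead -> (dead,v2)
Op 9: N2 marks N0=dead -> (dead,v3)
Op 10: gossip N2<->N1 -> N2.N0=(dead,v3) N2.N1=(dead,v1) N2.N2=(alive,v0) | N1.N0=(dead,v3) N1.N1=(dead,v1) N1.N2=(alive,v0)

Answer: N0=dead,3 N1=dead,1 N2=alive,0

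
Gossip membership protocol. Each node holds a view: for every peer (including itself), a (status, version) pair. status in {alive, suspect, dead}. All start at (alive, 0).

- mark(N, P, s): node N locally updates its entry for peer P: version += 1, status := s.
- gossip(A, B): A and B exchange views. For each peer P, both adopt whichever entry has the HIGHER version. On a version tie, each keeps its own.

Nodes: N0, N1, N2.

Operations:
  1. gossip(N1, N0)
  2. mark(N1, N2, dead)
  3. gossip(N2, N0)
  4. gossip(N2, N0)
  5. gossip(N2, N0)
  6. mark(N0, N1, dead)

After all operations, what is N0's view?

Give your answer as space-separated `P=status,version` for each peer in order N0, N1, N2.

Answer: N0=alive,0 N1=dead,1 N2=alive,0

Derivation:
Op 1: gossip N1<->N0 -> N1.N0=(alive,v0) N1.N1=(alive,v0) N1.N2=(alive,v0) | N0.N0=(alive,v0) N0.N1=(alive,v0) N0.N2=(alive,v0)
Op 2: N1 marks N2=dead -> (dead,v1)
Op 3: gossip N2<->N0 -> N2.N0=(alive,v0) N2.N1=(alive,v0) N2.N2=(alive,v0) | N0.N0=(alive,v0) N0.N1=(alive,v0) N0.N2=(alive,v0)
Op 4: gossip N2<->N0 -> N2.N0=(alive,v0) N2.N1=(alive,v0) N2.N2=(alive,v0) | N0.N0=(alive,v0) N0.N1=(alive,v0) N0.N2=(alive,v0)
Op 5: gossip N2<->N0 -> N2.N0=(alive,v0) N2.N1=(alive,v0) N2.N2=(alive,v0) | N0.N0=(alive,v0) N0.N1=(alive,v0) N0.N2=(alive,v0)
Op 6: N0 marks N1=dead -> (dead,v1)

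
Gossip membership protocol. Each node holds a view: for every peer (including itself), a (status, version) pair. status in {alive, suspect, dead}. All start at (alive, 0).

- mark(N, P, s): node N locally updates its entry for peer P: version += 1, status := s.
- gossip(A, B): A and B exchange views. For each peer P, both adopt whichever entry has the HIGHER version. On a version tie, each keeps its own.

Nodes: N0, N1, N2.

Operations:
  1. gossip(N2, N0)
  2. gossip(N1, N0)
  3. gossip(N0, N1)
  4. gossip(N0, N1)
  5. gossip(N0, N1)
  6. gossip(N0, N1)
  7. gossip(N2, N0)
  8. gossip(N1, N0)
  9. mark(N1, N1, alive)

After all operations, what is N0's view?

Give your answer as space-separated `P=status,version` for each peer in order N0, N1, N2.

Answer: N0=alive,0 N1=alive,0 N2=alive,0

Derivation:
Op 1: gossip N2<->N0 -> N2.N0=(alive,v0) N2.N1=(alive,v0) N2.N2=(alive,v0) | N0.N0=(alive,v0) N0.N1=(alive,v0) N0.N2=(alive,v0)
Op 2: gossip N1<->N0 -> N1.N0=(alive,v0) N1.N1=(alive,v0) N1.N2=(alive,v0) | N0.N0=(alive,v0) N0.N1=(alive,v0) N0.N2=(alive,v0)
Op 3: gossip N0<->N1 -> N0.N0=(alive,v0) N0.N1=(alive,v0) N0.N2=(alive,v0) | N1.N0=(alive,v0) N1.N1=(alive,v0) N1.N2=(alive,v0)
Op 4: gossip N0<->N1 -> N0.N0=(alive,v0) N0.N1=(alive,v0) N0.N2=(alive,v0) | N1.N0=(alive,v0) N1.N1=(alive,v0) N1.N2=(alive,v0)
Op 5: gossip N0<->N1 -> N0.N0=(alive,v0) N0.N1=(alive,v0) N0.N2=(alive,v0) | N1.N0=(alive,v0) N1.N1=(alive,v0) N1.N2=(alive,v0)
Op 6: gossip N0<->N1 -> N0.N0=(alive,v0) N0.N1=(alive,v0) N0.N2=(alive,v0) | N1.N0=(alive,v0) N1.N1=(alive,v0) N1.N2=(alive,v0)
Op 7: gossip N2<->N0 -> N2.N0=(alive,v0) N2.N1=(alive,v0) N2.N2=(alive,v0) | N0.N0=(alive,v0) N0.N1=(alive,v0) N0.N2=(alive,v0)
Op 8: gossip N1<->N0 -> N1.N0=(alive,v0) N1.N1=(alive,v0) N1.N2=(alive,v0) | N0.N0=(alive,v0) N0.N1=(alive,v0) N0.N2=(alive,v0)
Op 9: N1 marks N1=alive -> (alive,v1)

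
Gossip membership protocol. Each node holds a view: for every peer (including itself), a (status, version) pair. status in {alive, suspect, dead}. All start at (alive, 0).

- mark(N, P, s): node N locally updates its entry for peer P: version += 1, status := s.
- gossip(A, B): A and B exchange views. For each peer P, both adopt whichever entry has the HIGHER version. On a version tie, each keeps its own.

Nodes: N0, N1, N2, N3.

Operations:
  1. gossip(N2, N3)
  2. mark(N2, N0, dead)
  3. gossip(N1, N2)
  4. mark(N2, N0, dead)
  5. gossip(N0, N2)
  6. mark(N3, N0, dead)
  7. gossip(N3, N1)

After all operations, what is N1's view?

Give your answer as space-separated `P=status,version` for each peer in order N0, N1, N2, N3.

Answer: N0=dead,1 N1=alive,0 N2=alive,0 N3=alive,0

Derivation:
Op 1: gossip N2<->N3 -> N2.N0=(alive,v0) N2.N1=(alive,v0) N2.N2=(alive,v0) N2.N3=(alive,v0) | N3.N0=(alive,v0) N3.N1=(alive,v0) N3.N2=(alive,v0) N3.N3=(alive,v0)
Op 2: N2 marks N0=dead -> (dead,v1)
Op 3: gossip N1<->N2 -> N1.N0=(dead,v1) N1.N1=(alive,v0) N1.N2=(alive,v0) N1.N3=(alive,v0) | N2.N0=(dead,v1) N2.N1=(alive,v0) N2.N2=(alive,v0) N2.N3=(alive,v0)
Op 4: N2 marks N0=dead -> (dead,v2)
Op 5: gossip N0<->N2 -> N0.N0=(dead,v2) N0.N1=(alive,v0) N0.N2=(alive,v0) N0.N3=(alive,v0) | N2.N0=(dead,v2) N2.N1=(alive,v0) N2.N2=(alive,v0) N2.N3=(alive,v0)
Op 6: N3 marks N0=dead -> (dead,v1)
Op 7: gossip N3<->N1 -> N3.N0=(dead,v1) N3.N1=(alive,v0) N3.N2=(alive,v0) N3.N3=(alive,v0) | N1.N0=(dead,v1) N1.N1=(alive,v0) N1.N2=(alive,v0) N1.N3=(alive,v0)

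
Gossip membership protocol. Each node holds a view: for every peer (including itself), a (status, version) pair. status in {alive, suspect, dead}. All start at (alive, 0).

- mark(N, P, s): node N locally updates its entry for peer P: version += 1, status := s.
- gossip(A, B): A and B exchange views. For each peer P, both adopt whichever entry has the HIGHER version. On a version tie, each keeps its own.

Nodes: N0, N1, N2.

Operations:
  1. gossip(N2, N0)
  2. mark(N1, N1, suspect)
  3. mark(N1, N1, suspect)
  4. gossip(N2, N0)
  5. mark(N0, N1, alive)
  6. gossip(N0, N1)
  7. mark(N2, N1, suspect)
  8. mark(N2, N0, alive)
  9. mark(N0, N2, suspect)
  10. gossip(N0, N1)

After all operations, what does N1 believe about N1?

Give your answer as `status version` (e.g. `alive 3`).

Op 1: gossip N2<->N0 -> N2.N0=(alive,v0) N2.N1=(alive,v0) N2.N2=(alive,v0) | N0.N0=(alive,v0) N0.N1=(alive,v0) N0.N2=(alive,v0)
Op 2: N1 marks N1=suspect -> (suspect,v1)
Op 3: N1 marks N1=suspect -> (suspect,v2)
Op 4: gossip N2<->N0 -> N2.N0=(alive,v0) N2.N1=(alive,v0) N2.N2=(alive,v0) | N0.N0=(alive,v0) N0.N1=(alive,v0) N0.N2=(alive,v0)
Op 5: N0 marks N1=alive -> (alive,v1)
Op 6: gossip N0<->N1 -> N0.N0=(alive,v0) N0.N1=(suspect,v2) N0.N2=(alive,v0) | N1.N0=(alive,v0) N1.N1=(suspect,v2) N1.N2=(alive,v0)
Op 7: N2 marks N1=suspect -> (suspect,v1)
Op 8: N2 marks N0=alive -> (alive,v1)
Op 9: N0 marks N2=suspect -> (suspect,v1)
Op 10: gossip N0<->N1 -> N0.N0=(alive,v0) N0.N1=(suspect,v2) N0.N2=(suspect,v1) | N1.N0=(alive,v0) N1.N1=(suspect,v2) N1.N2=(suspect,v1)

Answer: suspect 2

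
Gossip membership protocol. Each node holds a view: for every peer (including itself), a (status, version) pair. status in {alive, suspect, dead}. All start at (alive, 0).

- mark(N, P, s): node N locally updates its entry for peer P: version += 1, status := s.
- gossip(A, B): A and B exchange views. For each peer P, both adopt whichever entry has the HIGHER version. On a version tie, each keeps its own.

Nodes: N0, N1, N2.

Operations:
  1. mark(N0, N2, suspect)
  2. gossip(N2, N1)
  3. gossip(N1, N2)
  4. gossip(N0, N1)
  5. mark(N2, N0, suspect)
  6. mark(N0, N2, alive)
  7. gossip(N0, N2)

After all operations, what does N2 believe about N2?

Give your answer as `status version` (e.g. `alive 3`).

Op 1: N0 marks N2=suspect -> (suspect,v1)
Op 2: gossip N2<->N1 -> N2.N0=(alive,v0) N2.N1=(alive,v0) N2.N2=(alive,v0) | N1.N0=(alive,v0) N1.N1=(alive,v0) N1.N2=(alive,v0)
Op 3: gossip N1<->N2 -> N1.N0=(alive,v0) N1.N1=(alive,v0) N1.N2=(alive,v0) | N2.N0=(alive,v0) N2.N1=(alive,v0) N2.N2=(alive,v0)
Op 4: gossip N0<->N1 -> N0.N0=(alive,v0) N0.N1=(alive,v0) N0.N2=(suspect,v1) | N1.N0=(alive,v0) N1.N1=(alive,v0) N1.N2=(suspect,v1)
Op 5: N2 marks N0=suspect -> (suspect,v1)
Op 6: N0 marks N2=alive -> (alive,v2)
Op 7: gossip N0<->N2 -> N0.N0=(suspect,v1) N0.N1=(alive,v0) N0.N2=(alive,v2) | N2.N0=(suspect,v1) N2.N1=(alive,v0) N2.N2=(alive,v2)

Answer: alive 2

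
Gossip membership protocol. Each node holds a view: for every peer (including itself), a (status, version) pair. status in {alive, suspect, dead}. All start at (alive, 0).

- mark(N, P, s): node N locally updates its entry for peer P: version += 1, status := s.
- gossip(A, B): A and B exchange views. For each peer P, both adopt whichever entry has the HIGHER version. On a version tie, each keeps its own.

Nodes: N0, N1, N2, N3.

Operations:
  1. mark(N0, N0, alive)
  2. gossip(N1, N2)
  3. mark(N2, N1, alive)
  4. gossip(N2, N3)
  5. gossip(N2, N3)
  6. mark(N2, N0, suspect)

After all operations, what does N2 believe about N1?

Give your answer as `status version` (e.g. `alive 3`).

Answer: alive 1

Derivation:
Op 1: N0 marks N0=alive -> (alive,v1)
Op 2: gossip N1<->N2 -> N1.N0=(alive,v0) N1.N1=(alive,v0) N1.N2=(alive,v0) N1.N3=(alive,v0) | N2.N0=(alive,v0) N2.N1=(alive,v0) N2.N2=(alive,v0) N2.N3=(alive,v0)
Op 3: N2 marks N1=alive -> (alive,v1)
Op 4: gossip N2<->N3 -> N2.N0=(alive,v0) N2.N1=(alive,v1) N2.N2=(alive,v0) N2.N3=(alive,v0) | N3.N0=(alive,v0) N3.N1=(alive,v1) N3.N2=(alive,v0) N3.N3=(alive,v0)
Op 5: gossip N2<->N3 -> N2.N0=(alive,v0) N2.N1=(alive,v1) N2.N2=(alive,v0) N2.N3=(alive,v0) | N3.N0=(alive,v0) N3.N1=(alive,v1) N3.N2=(alive,v0) N3.N3=(alive,v0)
Op 6: N2 marks N0=suspect -> (suspect,v1)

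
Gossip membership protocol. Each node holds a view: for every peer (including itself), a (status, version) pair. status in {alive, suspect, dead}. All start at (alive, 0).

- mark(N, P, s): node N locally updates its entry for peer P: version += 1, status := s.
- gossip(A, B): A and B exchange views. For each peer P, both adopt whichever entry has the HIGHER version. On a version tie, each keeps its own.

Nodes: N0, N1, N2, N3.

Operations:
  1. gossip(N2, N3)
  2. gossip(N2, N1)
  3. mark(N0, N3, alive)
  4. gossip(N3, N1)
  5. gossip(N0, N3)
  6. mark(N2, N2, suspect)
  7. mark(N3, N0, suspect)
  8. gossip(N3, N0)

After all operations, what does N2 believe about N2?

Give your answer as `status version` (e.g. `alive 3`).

Op 1: gossip N2<->N3 -> N2.N0=(alive,v0) N2.N1=(alive,v0) N2.N2=(alive,v0) N2.N3=(alive,v0) | N3.N0=(alive,v0) N3.N1=(alive,v0) N3.N2=(alive,v0) N3.N3=(alive,v0)
Op 2: gossip N2<->N1 -> N2.N0=(alive,v0) N2.N1=(alive,v0) N2.N2=(alive,v0) N2.N3=(alive,v0) | N1.N0=(alive,v0) N1.N1=(alive,v0) N1.N2=(alive,v0) N1.N3=(alive,v0)
Op 3: N0 marks N3=alive -> (alive,v1)
Op 4: gossip N3<->N1 -> N3.N0=(alive,v0) N3.N1=(alive,v0) N3.N2=(alive,v0) N3.N3=(alive,v0) | N1.N0=(alive,v0) N1.N1=(alive,v0) N1.N2=(alive,v0) N1.N3=(alive,v0)
Op 5: gossip N0<->N3 -> N0.N0=(alive,v0) N0.N1=(alive,v0) N0.N2=(alive,v0) N0.N3=(alive,v1) | N3.N0=(alive,v0) N3.N1=(alive,v0) N3.N2=(alive,v0) N3.N3=(alive,v1)
Op 6: N2 marks N2=suspect -> (suspect,v1)
Op 7: N3 marks N0=suspect -> (suspect,v1)
Op 8: gossip N3<->N0 -> N3.N0=(suspect,v1) N3.N1=(alive,v0) N3.N2=(alive,v0) N3.N3=(alive,v1) | N0.N0=(suspect,v1) N0.N1=(alive,v0) N0.N2=(alive,v0) N0.N3=(alive,v1)

Answer: suspect 1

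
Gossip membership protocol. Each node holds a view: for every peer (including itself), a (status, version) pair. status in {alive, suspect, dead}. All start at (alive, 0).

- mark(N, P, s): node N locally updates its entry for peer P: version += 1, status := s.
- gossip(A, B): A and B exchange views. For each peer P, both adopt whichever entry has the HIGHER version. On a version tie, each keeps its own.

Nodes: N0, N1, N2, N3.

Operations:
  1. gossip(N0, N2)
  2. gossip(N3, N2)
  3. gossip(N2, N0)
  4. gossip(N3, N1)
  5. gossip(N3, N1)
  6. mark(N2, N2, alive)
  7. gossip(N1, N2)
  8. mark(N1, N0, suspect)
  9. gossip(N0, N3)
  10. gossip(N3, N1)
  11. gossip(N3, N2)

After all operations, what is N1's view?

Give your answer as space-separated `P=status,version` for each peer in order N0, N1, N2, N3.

Op 1: gossip N0<->N2 -> N0.N0=(alive,v0) N0.N1=(alive,v0) N0.N2=(alive,v0) N0.N3=(alive,v0) | N2.N0=(alive,v0) N2.N1=(alive,v0) N2.N2=(alive,v0) N2.N3=(alive,v0)
Op 2: gossip N3<->N2 -> N3.N0=(alive,v0) N3.N1=(alive,v0) N3.N2=(alive,v0) N3.N3=(alive,v0) | N2.N0=(alive,v0) N2.N1=(alive,v0) N2.N2=(alive,v0) N2.N3=(alive,v0)
Op 3: gossip N2<->N0 -> N2.N0=(alive,v0) N2.N1=(alive,v0) N2.N2=(alive,v0) N2.N3=(alive,v0) | N0.N0=(alive,v0) N0.N1=(alive,v0) N0.N2=(alive,v0) N0.N3=(alive,v0)
Op 4: gossip N3<->N1 -> N3.N0=(alive,v0) N3.N1=(alive,v0) N3.N2=(alive,v0) N3.N3=(alive,v0) | N1.N0=(alive,v0) N1.N1=(alive,v0) N1.N2=(alive,v0) N1.N3=(alive,v0)
Op 5: gossip N3<->N1 -> N3.N0=(alive,v0) N3.N1=(alive,v0) N3.N2=(alive,v0) N3.N3=(alive,v0) | N1.N0=(alive,v0) N1.N1=(alive,v0) N1.N2=(alive,v0) N1.N3=(alive,v0)
Op 6: N2 marks N2=alive -> (alive,v1)
Op 7: gossip N1<->N2 -> N1.N0=(alive,v0) N1.N1=(alive,v0) N1.N2=(alive,v1) N1.N3=(alive,v0) | N2.N0=(alive,v0) N2.N1=(alive,v0) N2.N2=(alive,v1) N2.N3=(alive,v0)
Op 8: N1 marks N0=suspect -> (suspect,v1)
Op 9: gossip N0<->N3 -> N0.N0=(alive,v0) N0.N1=(alive,v0) N0.N2=(alive,v0) N0.N3=(alive,v0) | N3.N0=(alive,v0) N3.N1=(alive,v0) N3.N2=(alive,v0) N3.N3=(alive,v0)
Op 10: gossip N3<->N1 -> N3.N0=(suspect,v1) N3.N1=(alive,v0) N3.N2=(alive,v1) N3.N3=(alive,v0) | N1.N0=(suspect,v1) N1.N1=(alive,v0) N1.N2=(alive,v1) N1.N3=(alive,v0)
Op 11: gossip N3<->N2 -> N3.N0=(suspect,v1) N3.N1=(alive,v0) N3.N2=(alive,v1) N3.N3=(alive,v0) | N2.N0=(suspect,v1) N2.N1=(alive,v0) N2.N2=(alive,v1) N2.N3=(alive,v0)

Answer: N0=suspect,1 N1=alive,0 N2=alive,1 N3=alive,0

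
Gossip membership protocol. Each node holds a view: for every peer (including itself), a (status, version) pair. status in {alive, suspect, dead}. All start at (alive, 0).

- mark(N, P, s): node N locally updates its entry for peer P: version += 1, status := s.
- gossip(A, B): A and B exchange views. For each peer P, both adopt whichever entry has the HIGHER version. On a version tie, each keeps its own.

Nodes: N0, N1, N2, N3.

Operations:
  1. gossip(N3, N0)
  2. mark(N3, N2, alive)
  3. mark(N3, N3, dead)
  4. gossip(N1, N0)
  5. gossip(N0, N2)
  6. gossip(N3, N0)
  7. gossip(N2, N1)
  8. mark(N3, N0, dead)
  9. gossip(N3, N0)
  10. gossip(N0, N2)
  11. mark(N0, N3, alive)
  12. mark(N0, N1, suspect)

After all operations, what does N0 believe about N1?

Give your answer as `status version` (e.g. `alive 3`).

Answer: suspect 1

Derivation:
Op 1: gossip N3<->N0 -> N3.N0=(alive,v0) N3.N1=(alive,v0) N3.N2=(alive,v0) N3.N3=(alive,v0) | N0.N0=(alive,v0) N0.N1=(alive,v0) N0.N2=(alive,v0) N0.N3=(alive,v0)
Op 2: N3 marks N2=alive -> (alive,v1)
Op 3: N3 marks N3=dead -> (dead,v1)
Op 4: gossip N1<->N0 -> N1.N0=(alive,v0) N1.N1=(alive,v0) N1.N2=(alive,v0) N1.N3=(alive,v0) | N0.N0=(alive,v0) N0.N1=(alive,v0) N0.N2=(alive,v0) N0.N3=(alive,v0)
Op 5: gossip N0<->N2 -> N0.N0=(alive,v0) N0.N1=(alive,v0) N0.N2=(alive,v0) N0.N3=(alive,v0) | N2.N0=(alive,v0) N2.N1=(alive,v0) N2.N2=(alive,v0) N2.N3=(alive,v0)
Op 6: gossip N3<->N0 -> N3.N0=(alive,v0) N3.N1=(alive,v0) N3.N2=(alive,v1) N3.N3=(dead,v1) | N0.N0=(alive,v0) N0.N1=(alive,v0) N0.N2=(alive,v1) N0.N3=(dead,v1)
Op 7: gossip N2<->N1 -> N2.N0=(alive,v0) N2.N1=(alive,v0) N2.N2=(alive,v0) N2.N3=(alive,v0) | N1.N0=(alive,v0) N1.N1=(alive,v0) N1.N2=(alive,v0) N1.N3=(alive,v0)
Op 8: N3 marks N0=dead -> (dead,v1)
Op 9: gossip N3<->N0 -> N3.N0=(dead,v1) N3.N1=(alive,v0) N3.N2=(alive,v1) N3.N3=(dead,v1) | N0.N0=(dead,v1) N0.N1=(alive,v0) N0.N2=(alive,v1) N0.N3=(dead,v1)
Op 10: gossip N0<->N2 -> N0.N0=(dead,v1) N0.N1=(alive,v0) N0.N2=(alive,v1) N0.N3=(dead,v1) | N2.N0=(dead,v1) N2.N1=(alive,v0) N2.N2=(alive,v1) N2.N3=(dead,v1)
Op 11: N0 marks N3=alive -> (alive,v2)
Op 12: N0 marks N1=suspect -> (suspect,v1)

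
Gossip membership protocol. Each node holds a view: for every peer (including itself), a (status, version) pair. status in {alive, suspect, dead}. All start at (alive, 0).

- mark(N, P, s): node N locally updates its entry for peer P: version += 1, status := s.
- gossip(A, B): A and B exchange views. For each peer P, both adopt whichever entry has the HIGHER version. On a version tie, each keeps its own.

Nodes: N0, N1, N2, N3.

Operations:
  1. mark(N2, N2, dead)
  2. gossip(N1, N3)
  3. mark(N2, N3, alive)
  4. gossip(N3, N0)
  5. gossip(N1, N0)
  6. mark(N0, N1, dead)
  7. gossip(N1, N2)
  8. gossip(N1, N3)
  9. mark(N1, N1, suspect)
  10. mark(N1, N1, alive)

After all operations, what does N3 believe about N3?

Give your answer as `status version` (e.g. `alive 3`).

Op 1: N2 marks N2=dead -> (dead,v1)
Op 2: gossip N1<->N3 -> N1.N0=(alive,v0) N1.N1=(alive,v0) N1.N2=(alive,v0) N1.N3=(alive,v0) | N3.N0=(alive,v0) N3.N1=(alive,v0) N3.N2=(alive,v0) N3.N3=(alive,v0)
Op 3: N2 marks N3=alive -> (alive,v1)
Op 4: gossip N3<->N0 -> N3.N0=(alive,v0) N3.N1=(alive,v0) N3.N2=(alive,v0) N3.N3=(alive,v0) | N0.N0=(alive,v0) N0.N1=(alive,v0) N0.N2=(alive,v0) N0.N3=(alive,v0)
Op 5: gossip N1<->N0 -> N1.N0=(alive,v0) N1.N1=(alive,v0) N1.N2=(alive,v0) N1.N3=(alive,v0) | N0.N0=(alive,v0) N0.N1=(alive,v0) N0.N2=(alive,v0) N0.N3=(alive,v0)
Op 6: N0 marks N1=dead -> (dead,v1)
Op 7: gossip N1<->N2 -> N1.N0=(alive,v0) N1.N1=(alive,v0) N1.N2=(dead,v1) N1.N3=(alive,v1) | N2.N0=(alive,v0) N2.N1=(alive,v0) N2.N2=(dead,v1) N2.N3=(alive,v1)
Op 8: gossip N1<->N3 -> N1.N0=(alive,v0) N1.N1=(alive,v0) N1.N2=(dead,v1) N1.N3=(alive,v1) | N3.N0=(alive,v0) N3.N1=(alive,v0) N3.N2=(dead,v1) N3.N3=(alive,v1)
Op 9: N1 marks N1=suspect -> (suspect,v1)
Op 10: N1 marks N1=alive -> (alive,v2)

Answer: alive 1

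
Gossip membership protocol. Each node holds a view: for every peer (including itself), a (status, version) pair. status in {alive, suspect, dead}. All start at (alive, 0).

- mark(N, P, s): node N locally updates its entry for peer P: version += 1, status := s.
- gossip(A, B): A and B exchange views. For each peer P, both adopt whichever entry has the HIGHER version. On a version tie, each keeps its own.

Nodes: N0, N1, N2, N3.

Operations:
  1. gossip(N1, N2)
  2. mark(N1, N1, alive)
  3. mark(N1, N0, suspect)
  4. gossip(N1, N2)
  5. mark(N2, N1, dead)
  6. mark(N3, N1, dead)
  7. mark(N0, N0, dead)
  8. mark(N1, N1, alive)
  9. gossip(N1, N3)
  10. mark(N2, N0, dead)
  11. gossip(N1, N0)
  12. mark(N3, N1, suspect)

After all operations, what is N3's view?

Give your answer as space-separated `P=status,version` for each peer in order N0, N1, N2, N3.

Op 1: gossip N1<->N2 -> N1.N0=(alive,v0) N1.N1=(alive,v0) N1.N2=(alive,v0) N1.N3=(alive,v0) | N2.N0=(alive,v0) N2.N1=(alive,v0) N2.N2=(alive,v0) N2.N3=(alive,v0)
Op 2: N1 marks N1=alive -> (alive,v1)
Op 3: N1 marks N0=suspect -> (suspect,v1)
Op 4: gossip N1<->N2 -> N1.N0=(suspect,v1) N1.N1=(alive,v1) N1.N2=(alive,v0) N1.N3=(alive,v0) | N2.N0=(suspect,v1) N2.N1=(alive,v1) N2.N2=(alive,v0) N2.N3=(alive,v0)
Op 5: N2 marks N1=dead -> (dead,v2)
Op 6: N3 marks N1=dead -> (dead,v1)
Op 7: N0 marks N0=dead -> (dead,v1)
Op 8: N1 marks N1=alive -> (alive,v2)
Op 9: gossip N1<->N3 -> N1.N0=(suspect,v1) N1.N1=(alive,v2) N1.N2=(alive,v0) N1.N3=(alive,v0) | N3.N0=(suspect,v1) N3.N1=(alive,v2) N3.N2=(alive,v0) N3.N3=(alive,v0)
Op 10: N2 marks N0=dead -> (dead,v2)
Op 11: gossip N1<->N0 -> N1.N0=(suspect,v1) N1.N1=(alive,v2) N1.N2=(alive,v0) N1.N3=(alive,v0) | N0.N0=(dead,v1) N0.N1=(alive,v2) N0.N2=(alive,v0) N0.N3=(alive,v0)
Op 12: N3 marks N1=suspect -> (suspect,v3)

Answer: N0=suspect,1 N1=suspect,3 N2=alive,0 N3=alive,0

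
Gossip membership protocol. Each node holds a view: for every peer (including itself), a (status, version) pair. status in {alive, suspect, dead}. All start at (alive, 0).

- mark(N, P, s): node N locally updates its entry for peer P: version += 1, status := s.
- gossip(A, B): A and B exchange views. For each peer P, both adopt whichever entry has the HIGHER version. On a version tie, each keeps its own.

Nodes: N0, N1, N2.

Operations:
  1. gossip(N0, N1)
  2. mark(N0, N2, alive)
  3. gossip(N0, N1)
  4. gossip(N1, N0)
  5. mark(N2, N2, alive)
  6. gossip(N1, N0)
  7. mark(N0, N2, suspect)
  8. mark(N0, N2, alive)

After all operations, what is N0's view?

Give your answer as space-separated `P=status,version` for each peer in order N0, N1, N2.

Answer: N0=alive,0 N1=alive,0 N2=alive,3

Derivation:
Op 1: gossip N0<->N1 -> N0.N0=(alive,v0) N0.N1=(alive,v0) N0.N2=(alive,v0) | N1.N0=(alive,v0) N1.N1=(alive,v0) N1.N2=(alive,v0)
Op 2: N0 marks N2=alive -> (alive,v1)
Op 3: gossip N0<->N1 -> N0.N0=(alive,v0) N0.N1=(alive,v0) N0.N2=(alive,v1) | N1.N0=(alive,v0) N1.N1=(alive,v0) N1.N2=(alive,v1)
Op 4: gossip N1<->N0 -> N1.N0=(alive,v0) N1.N1=(alive,v0) N1.N2=(alive,v1) | N0.N0=(alive,v0) N0.N1=(alive,v0) N0.N2=(alive,v1)
Op 5: N2 marks N2=alive -> (alive,v1)
Op 6: gossip N1<->N0 -> N1.N0=(alive,v0) N1.N1=(alive,v0) N1.N2=(alive,v1) | N0.N0=(alive,v0) N0.N1=(alive,v0) N0.N2=(alive,v1)
Op 7: N0 marks N2=suspect -> (suspect,v2)
Op 8: N0 marks N2=alive -> (alive,v3)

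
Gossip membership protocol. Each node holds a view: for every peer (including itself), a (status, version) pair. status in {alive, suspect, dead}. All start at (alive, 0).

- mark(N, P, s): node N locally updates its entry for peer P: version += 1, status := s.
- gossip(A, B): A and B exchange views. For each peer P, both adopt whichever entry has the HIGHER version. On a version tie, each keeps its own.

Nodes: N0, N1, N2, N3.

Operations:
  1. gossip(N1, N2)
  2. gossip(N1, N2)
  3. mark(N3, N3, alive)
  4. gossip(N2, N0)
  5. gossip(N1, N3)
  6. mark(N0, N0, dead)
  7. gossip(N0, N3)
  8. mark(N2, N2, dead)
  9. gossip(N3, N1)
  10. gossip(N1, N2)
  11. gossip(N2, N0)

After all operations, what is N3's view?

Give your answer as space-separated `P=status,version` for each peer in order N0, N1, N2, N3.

Op 1: gossip N1<->N2 -> N1.N0=(alive,v0) N1.N1=(alive,v0) N1.N2=(alive,v0) N1.N3=(alive,v0) | N2.N0=(alive,v0) N2.N1=(alive,v0) N2.N2=(alive,v0) N2.N3=(alive,v0)
Op 2: gossip N1<->N2 -> N1.N0=(alive,v0) N1.N1=(alive,v0) N1.N2=(alive,v0) N1.N3=(alive,v0) | N2.N0=(alive,v0) N2.N1=(alive,v0) N2.N2=(alive,v0) N2.N3=(alive,v0)
Op 3: N3 marks N3=alive -> (alive,v1)
Op 4: gossip N2<->N0 -> N2.N0=(alive,v0) N2.N1=(alive,v0) N2.N2=(alive,v0) N2.N3=(alive,v0) | N0.N0=(alive,v0) N0.N1=(alive,v0) N0.N2=(alive,v0) N0.N3=(alive,v0)
Op 5: gossip N1<->N3 -> N1.N0=(alive,v0) N1.N1=(alive,v0) N1.N2=(alive,v0) N1.N3=(alive,v1) | N3.N0=(alive,v0) N3.N1=(alive,v0) N3.N2=(alive,v0) N3.N3=(alive,v1)
Op 6: N0 marks N0=dead -> (dead,v1)
Op 7: gossip N0<->N3 -> N0.N0=(dead,v1) N0.N1=(alive,v0) N0.N2=(alive,v0) N0.N3=(alive,v1) | N3.N0=(dead,v1) N3.N1=(alive,v0) N3.N2=(alive,v0) N3.N3=(alive,v1)
Op 8: N2 marks N2=dead -> (dead,v1)
Op 9: gossip N3<->N1 -> N3.N0=(dead,v1) N3.N1=(alive,v0) N3.N2=(alive,v0) N3.N3=(alive,v1) | N1.N0=(dead,v1) N1.N1=(alive,v0) N1.N2=(alive,v0) N1.N3=(alive,v1)
Op 10: gossip N1<->N2 -> N1.N0=(dead,v1) N1.N1=(alive,v0) N1.N2=(dead,v1) N1.N3=(alive,v1) | N2.N0=(dead,v1) N2.N1=(alive,v0) N2.N2=(dead,v1) N2.N3=(alive,v1)
Op 11: gossip N2<->N0 -> N2.N0=(dead,v1) N2.N1=(alive,v0) N2.N2=(dead,v1) N2.N3=(alive,v1) | N0.N0=(dead,v1) N0.N1=(alive,v0) N0.N2=(dead,v1) N0.N3=(alive,v1)

Answer: N0=dead,1 N1=alive,0 N2=alive,0 N3=alive,1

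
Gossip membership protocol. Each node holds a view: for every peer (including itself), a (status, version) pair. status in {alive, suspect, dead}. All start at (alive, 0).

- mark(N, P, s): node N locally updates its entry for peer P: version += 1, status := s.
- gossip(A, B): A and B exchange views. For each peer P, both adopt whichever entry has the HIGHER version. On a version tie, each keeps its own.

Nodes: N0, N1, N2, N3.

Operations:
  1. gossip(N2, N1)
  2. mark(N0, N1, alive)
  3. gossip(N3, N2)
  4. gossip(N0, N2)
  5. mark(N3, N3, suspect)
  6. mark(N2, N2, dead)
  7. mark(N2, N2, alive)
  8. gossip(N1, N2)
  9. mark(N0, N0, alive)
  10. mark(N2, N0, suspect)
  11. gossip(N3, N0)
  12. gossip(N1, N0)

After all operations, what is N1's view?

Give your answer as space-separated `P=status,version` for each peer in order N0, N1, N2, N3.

Op 1: gossip N2<->N1 -> N2.N0=(alive,v0) N2.N1=(alive,v0) N2.N2=(alive,v0) N2.N3=(alive,v0) | N1.N0=(alive,v0) N1.N1=(alive,v0) N1.N2=(alive,v0) N1.N3=(alive,v0)
Op 2: N0 marks N1=alive -> (alive,v1)
Op 3: gossip N3<->N2 -> N3.N0=(alive,v0) N3.N1=(alive,v0) N3.N2=(alive,v0) N3.N3=(alive,v0) | N2.N0=(alive,v0) N2.N1=(alive,v0) N2.N2=(alive,v0) N2.N3=(alive,v0)
Op 4: gossip N0<->N2 -> N0.N0=(alive,v0) N0.N1=(alive,v1) N0.N2=(alive,v0) N0.N3=(alive,v0) | N2.N0=(alive,v0) N2.N1=(alive,v1) N2.N2=(alive,v0) N2.N3=(alive,v0)
Op 5: N3 marks N3=suspect -> (suspect,v1)
Op 6: N2 marks N2=dead -> (dead,v1)
Op 7: N2 marks N2=alive -> (alive,v2)
Op 8: gossip N1<->N2 -> N1.N0=(alive,v0) N1.N1=(alive,v1) N1.N2=(alive,v2) N1.N3=(alive,v0) | N2.N0=(alive,v0) N2.N1=(alive,v1) N2.N2=(alive,v2) N2.N3=(alive,v0)
Op 9: N0 marks N0=alive -> (alive,v1)
Op 10: N2 marks N0=suspect -> (suspect,v1)
Op 11: gossip N3<->N0 -> N3.N0=(alive,v1) N3.N1=(alive,v1) N3.N2=(alive,v0) N3.N3=(suspect,v1) | N0.N0=(alive,v1) N0.N1=(alive,v1) N0.N2=(alive,v0) N0.N3=(suspect,v1)
Op 12: gossip N1<->N0 -> N1.N0=(alive,v1) N1.N1=(alive,v1) N1.N2=(alive,v2) N1.N3=(suspect,v1) | N0.N0=(alive,v1) N0.N1=(alive,v1) N0.N2=(alive,v2) N0.N3=(suspect,v1)

Answer: N0=alive,1 N1=alive,1 N2=alive,2 N3=suspect,1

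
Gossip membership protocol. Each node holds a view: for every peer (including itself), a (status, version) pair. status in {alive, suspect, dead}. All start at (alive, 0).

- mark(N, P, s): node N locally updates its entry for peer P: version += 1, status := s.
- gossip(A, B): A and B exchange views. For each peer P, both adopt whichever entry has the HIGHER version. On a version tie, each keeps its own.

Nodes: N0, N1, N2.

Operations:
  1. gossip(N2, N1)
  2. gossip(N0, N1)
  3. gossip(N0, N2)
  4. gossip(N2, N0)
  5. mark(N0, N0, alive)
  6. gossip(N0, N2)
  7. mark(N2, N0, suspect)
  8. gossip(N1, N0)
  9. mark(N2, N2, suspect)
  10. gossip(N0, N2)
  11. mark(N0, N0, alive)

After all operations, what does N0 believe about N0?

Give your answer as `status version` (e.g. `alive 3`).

Answer: alive 3

Derivation:
Op 1: gossip N2<->N1 -> N2.N0=(alive,v0) N2.N1=(alive,v0) N2.N2=(alive,v0) | N1.N0=(alive,v0) N1.N1=(alive,v0) N1.N2=(alive,v0)
Op 2: gossip N0<->N1 -> N0.N0=(alive,v0) N0.N1=(alive,v0) N0.N2=(alive,v0) | N1.N0=(alive,v0) N1.N1=(alive,v0) N1.N2=(alive,v0)
Op 3: gossip N0<->N2 -> N0.N0=(alive,v0) N0.N1=(alive,v0) N0.N2=(alive,v0) | N2.N0=(alive,v0) N2.N1=(alive,v0) N2.N2=(alive,v0)
Op 4: gossip N2<->N0 -> N2.N0=(alive,v0) N2.N1=(alive,v0) N2.N2=(alive,v0) | N0.N0=(alive,v0) N0.N1=(alive,v0) N0.N2=(alive,v0)
Op 5: N0 marks N0=alive -> (alive,v1)
Op 6: gossip N0<->N2 -> N0.N0=(alive,v1) N0.N1=(alive,v0) N0.N2=(alive,v0) | N2.N0=(alive,v1) N2.N1=(alive,v0) N2.N2=(alive,v0)
Op 7: N2 marks N0=suspect -> (suspect,v2)
Op 8: gossip N1<->N0 -> N1.N0=(alive,v1) N1.N1=(alive,v0) N1.N2=(alive,v0) | N0.N0=(alive,v1) N0.N1=(alive,v0) N0.N2=(alive,v0)
Op 9: N2 marks N2=suspect -> (suspect,v1)
Op 10: gossip N0<->N2 -> N0.N0=(suspect,v2) N0.N1=(alive,v0) N0.N2=(suspect,v1) | N2.N0=(suspect,v2) N2.N1=(alive,v0) N2.N2=(suspect,v1)
Op 11: N0 marks N0=alive -> (alive,v3)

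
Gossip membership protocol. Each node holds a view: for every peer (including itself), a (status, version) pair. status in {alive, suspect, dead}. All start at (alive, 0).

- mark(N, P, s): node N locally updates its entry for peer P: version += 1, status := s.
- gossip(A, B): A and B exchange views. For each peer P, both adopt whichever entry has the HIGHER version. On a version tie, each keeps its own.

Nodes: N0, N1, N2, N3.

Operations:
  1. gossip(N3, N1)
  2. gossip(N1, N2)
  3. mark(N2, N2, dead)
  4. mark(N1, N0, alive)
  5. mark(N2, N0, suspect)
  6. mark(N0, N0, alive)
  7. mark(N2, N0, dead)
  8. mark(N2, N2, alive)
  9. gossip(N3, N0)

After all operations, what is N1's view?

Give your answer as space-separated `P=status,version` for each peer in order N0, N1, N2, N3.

Op 1: gossip N3<->N1 -> N3.N0=(alive,v0) N3.N1=(alive,v0) N3.N2=(alive,v0) N3.N3=(alive,v0) | N1.N0=(alive,v0) N1.N1=(alive,v0) N1.N2=(alive,v0) N1.N3=(alive,v0)
Op 2: gossip N1<->N2 -> N1.N0=(alive,v0) N1.N1=(alive,v0) N1.N2=(alive,v0) N1.N3=(alive,v0) | N2.N0=(alive,v0) N2.N1=(alive,v0) N2.N2=(alive,v0) N2.N3=(alive,v0)
Op 3: N2 marks N2=dead -> (dead,v1)
Op 4: N1 marks N0=alive -> (alive,v1)
Op 5: N2 marks N0=suspect -> (suspect,v1)
Op 6: N0 marks N0=alive -> (alive,v1)
Op 7: N2 marks N0=dead -> (dead,v2)
Op 8: N2 marks N2=alive -> (alive,v2)
Op 9: gossip N3<->N0 -> N3.N0=(alive,v1) N3.N1=(alive,v0) N3.N2=(alive,v0) N3.N3=(alive,v0) | N0.N0=(alive,v1) N0.N1=(alive,v0) N0.N2=(alive,v0) N0.N3=(alive,v0)

Answer: N0=alive,1 N1=alive,0 N2=alive,0 N3=alive,0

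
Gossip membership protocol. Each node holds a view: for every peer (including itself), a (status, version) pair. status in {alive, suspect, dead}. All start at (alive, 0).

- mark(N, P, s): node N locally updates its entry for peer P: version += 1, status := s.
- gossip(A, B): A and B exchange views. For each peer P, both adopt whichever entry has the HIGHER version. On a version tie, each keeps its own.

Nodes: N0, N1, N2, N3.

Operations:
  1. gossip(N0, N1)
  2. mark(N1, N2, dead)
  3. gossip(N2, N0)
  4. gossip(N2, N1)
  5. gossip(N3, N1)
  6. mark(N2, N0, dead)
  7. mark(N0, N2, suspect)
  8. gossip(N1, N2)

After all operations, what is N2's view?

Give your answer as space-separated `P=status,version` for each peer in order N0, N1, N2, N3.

Answer: N0=dead,1 N1=alive,0 N2=dead,1 N3=alive,0

Derivation:
Op 1: gossip N0<->N1 -> N0.N0=(alive,v0) N0.N1=(alive,v0) N0.N2=(alive,v0) N0.N3=(alive,v0) | N1.N0=(alive,v0) N1.N1=(alive,v0) N1.N2=(alive,v0) N1.N3=(alive,v0)
Op 2: N1 marks N2=dead -> (dead,v1)
Op 3: gossip N2<->N0 -> N2.N0=(alive,v0) N2.N1=(alive,v0) N2.N2=(alive,v0) N2.N3=(alive,v0) | N0.N0=(alive,v0) N0.N1=(alive,v0) N0.N2=(alive,v0) N0.N3=(alive,v0)
Op 4: gossip N2<->N1 -> N2.N0=(alive,v0) N2.N1=(alive,v0) N2.N2=(dead,v1) N2.N3=(alive,v0) | N1.N0=(alive,v0) N1.N1=(alive,v0) N1.N2=(dead,v1) N1.N3=(alive,v0)
Op 5: gossip N3<->N1 -> N3.N0=(alive,v0) N3.N1=(alive,v0) N3.N2=(dead,v1) N3.N3=(alive,v0) | N1.N0=(alive,v0) N1.N1=(alive,v0) N1.N2=(dead,v1) N1.N3=(alive,v0)
Op 6: N2 marks N0=dead -> (dead,v1)
Op 7: N0 marks N2=suspect -> (suspect,v1)
Op 8: gossip N1<->N2 -> N1.N0=(dead,v1) N1.N1=(alive,v0) N1.N2=(dead,v1) N1.N3=(alive,v0) | N2.N0=(dead,v1) N2.N1=(alive,v0) N2.N2=(dead,v1) N2.N3=(alive,v0)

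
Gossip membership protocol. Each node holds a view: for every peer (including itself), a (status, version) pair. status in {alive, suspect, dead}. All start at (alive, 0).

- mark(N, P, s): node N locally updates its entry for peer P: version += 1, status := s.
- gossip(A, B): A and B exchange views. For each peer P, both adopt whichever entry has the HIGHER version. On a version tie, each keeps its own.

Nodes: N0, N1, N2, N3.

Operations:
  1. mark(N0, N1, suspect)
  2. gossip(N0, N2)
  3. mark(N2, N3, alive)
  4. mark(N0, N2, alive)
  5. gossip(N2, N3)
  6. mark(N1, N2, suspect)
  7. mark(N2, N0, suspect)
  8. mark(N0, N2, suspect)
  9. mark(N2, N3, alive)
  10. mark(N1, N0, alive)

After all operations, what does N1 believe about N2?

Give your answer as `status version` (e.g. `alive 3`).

Op 1: N0 marks N1=suspect -> (suspect,v1)
Op 2: gossip N0<->N2 -> N0.N0=(alive,v0) N0.N1=(suspect,v1) N0.N2=(alive,v0) N0.N3=(alive,v0) | N2.N0=(alive,v0) N2.N1=(suspect,v1) N2.N2=(alive,v0) N2.N3=(alive,v0)
Op 3: N2 marks N3=alive -> (alive,v1)
Op 4: N0 marks N2=alive -> (alive,v1)
Op 5: gossip N2<->N3 -> N2.N0=(alive,v0) N2.N1=(suspect,v1) N2.N2=(alive,v0) N2.N3=(alive,v1) | N3.N0=(alive,v0) N3.N1=(suspect,v1) N3.N2=(alive,v0) N3.N3=(alive,v1)
Op 6: N1 marks N2=suspect -> (suspect,v1)
Op 7: N2 marks N0=suspect -> (suspect,v1)
Op 8: N0 marks N2=suspect -> (suspect,v2)
Op 9: N2 marks N3=alive -> (alive,v2)
Op 10: N1 marks N0=alive -> (alive,v1)

Answer: suspect 1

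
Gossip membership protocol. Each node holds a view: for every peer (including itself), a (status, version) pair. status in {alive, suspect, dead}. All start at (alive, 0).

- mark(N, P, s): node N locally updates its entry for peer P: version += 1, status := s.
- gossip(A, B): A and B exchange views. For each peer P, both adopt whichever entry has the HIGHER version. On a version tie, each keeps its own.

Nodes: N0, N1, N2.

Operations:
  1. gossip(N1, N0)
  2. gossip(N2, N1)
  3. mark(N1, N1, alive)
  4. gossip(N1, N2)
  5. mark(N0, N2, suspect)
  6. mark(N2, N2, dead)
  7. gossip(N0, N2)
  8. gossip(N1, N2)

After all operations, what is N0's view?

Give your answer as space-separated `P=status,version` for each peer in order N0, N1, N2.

Op 1: gossip N1<->N0 -> N1.N0=(alive,v0) N1.N1=(alive,v0) N1.N2=(alive,v0) | N0.N0=(alive,v0) N0.N1=(alive,v0) N0.N2=(alive,v0)
Op 2: gossip N2<->N1 -> N2.N0=(alive,v0) N2.N1=(alive,v0) N2.N2=(alive,v0) | N1.N0=(alive,v0) N1.N1=(alive,v0) N1.N2=(alive,v0)
Op 3: N1 marks N1=alive -> (alive,v1)
Op 4: gossip N1<->N2 -> N1.N0=(alive,v0) N1.N1=(alive,v1) N1.N2=(alive,v0) | N2.N0=(alive,v0) N2.N1=(alive,v1) N2.N2=(alive,v0)
Op 5: N0 marks N2=suspect -> (suspect,v1)
Op 6: N2 marks N2=dead -> (dead,v1)
Op 7: gossip N0<->N2 -> N0.N0=(alive,v0) N0.N1=(alive,v1) N0.N2=(suspect,v1) | N2.N0=(alive,v0) N2.N1=(alive,v1) N2.N2=(dead,v1)
Op 8: gossip N1<->N2 -> N1.N0=(alive,v0) N1.N1=(alive,v1) N1.N2=(dead,v1) | N2.N0=(alive,v0) N2.N1=(alive,v1) N2.N2=(dead,v1)

Answer: N0=alive,0 N1=alive,1 N2=suspect,1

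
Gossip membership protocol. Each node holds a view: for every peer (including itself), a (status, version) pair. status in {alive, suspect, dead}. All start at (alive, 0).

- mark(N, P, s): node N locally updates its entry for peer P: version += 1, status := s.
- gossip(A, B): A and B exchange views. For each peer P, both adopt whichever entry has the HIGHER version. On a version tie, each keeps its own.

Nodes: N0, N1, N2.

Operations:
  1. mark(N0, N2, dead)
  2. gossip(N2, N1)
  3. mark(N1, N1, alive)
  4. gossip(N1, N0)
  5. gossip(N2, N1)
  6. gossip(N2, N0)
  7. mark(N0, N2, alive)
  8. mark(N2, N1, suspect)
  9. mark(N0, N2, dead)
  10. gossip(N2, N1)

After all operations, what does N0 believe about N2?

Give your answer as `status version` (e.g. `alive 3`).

Op 1: N0 marks N2=dead -> (dead,v1)
Op 2: gossip N2<->N1 -> N2.N0=(alive,v0) N2.N1=(alive,v0) N2.N2=(alive,v0) | N1.N0=(alive,v0) N1.N1=(alive,v0) N1.N2=(alive,v0)
Op 3: N1 marks N1=alive -> (alive,v1)
Op 4: gossip N1<->N0 -> N1.N0=(alive,v0) N1.N1=(alive,v1) N1.N2=(dead,v1) | N0.N0=(alive,v0) N0.N1=(alive,v1) N0.N2=(dead,v1)
Op 5: gossip N2<->N1 -> N2.N0=(alive,v0) N2.N1=(alive,v1) N2.N2=(dead,v1) | N1.N0=(alive,v0) N1.N1=(alive,v1) N1.N2=(dead,v1)
Op 6: gossip N2<->N0 -> N2.N0=(alive,v0) N2.N1=(alive,v1) N2.N2=(dead,v1) | N0.N0=(alive,v0) N0.N1=(alive,v1) N0.N2=(dead,v1)
Op 7: N0 marks N2=alive -> (alive,v2)
Op 8: N2 marks N1=suspect -> (suspect,v2)
Op 9: N0 marks N2=dead -> (dead,v3)
Op 10: gossip N2<->N1 -> N2.N0=(alive,v0) N2.N1=(suspect,v2) N2.N2=(dead,v1) | N1.N0=(alive,v0) N1.N1=(suspect,v2) N1.N2=(dead,v1)

Answer: dead 3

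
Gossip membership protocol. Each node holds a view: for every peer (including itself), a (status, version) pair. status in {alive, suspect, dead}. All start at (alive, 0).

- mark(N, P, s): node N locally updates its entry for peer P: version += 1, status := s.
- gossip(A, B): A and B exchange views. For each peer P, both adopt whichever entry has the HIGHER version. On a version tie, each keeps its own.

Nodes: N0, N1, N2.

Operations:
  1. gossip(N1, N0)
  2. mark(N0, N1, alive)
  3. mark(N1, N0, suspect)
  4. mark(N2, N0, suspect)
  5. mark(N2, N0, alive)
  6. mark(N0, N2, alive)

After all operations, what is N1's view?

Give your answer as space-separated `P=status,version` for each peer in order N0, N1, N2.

Answer: N0=suspect,1 N1=alive,0 N2=alive,0

Derivation:
Op 1: gossip N1<->N0 -> N1.N0=(alive,v0) N1.N1=(alive,v0) N1.N2=(alive,v0) | N0.N0=(alive,v0) N0.N1=(alive,v0) N0.N2=(alive,v0)
Op 2: N0 marks N1=alive -> (alive,v1)
Op 3: N1 marks N0=suspect -> (suspect,v1)
Op 4: N2 marks N0=suspect -> (suspect,v1)
Op 5: N2 marks N0=alive -> (alive,v2)
Op 6: N0 marks N2=alive -> (alive,v1)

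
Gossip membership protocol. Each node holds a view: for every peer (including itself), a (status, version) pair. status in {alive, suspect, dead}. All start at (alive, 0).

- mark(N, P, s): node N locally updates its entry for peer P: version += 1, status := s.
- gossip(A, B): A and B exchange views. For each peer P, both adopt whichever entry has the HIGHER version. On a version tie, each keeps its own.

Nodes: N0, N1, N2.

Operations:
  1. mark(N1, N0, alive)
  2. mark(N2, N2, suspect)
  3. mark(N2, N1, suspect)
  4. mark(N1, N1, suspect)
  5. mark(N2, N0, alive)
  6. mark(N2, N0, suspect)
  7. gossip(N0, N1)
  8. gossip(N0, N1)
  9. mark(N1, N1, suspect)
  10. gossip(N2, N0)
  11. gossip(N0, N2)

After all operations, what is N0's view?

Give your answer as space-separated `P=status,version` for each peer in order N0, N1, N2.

Op 1: N1 marks N0=alive -> (alive,v1)
Op 2: N2 marks N2=suspect -> (suspect,v1)
Op 3: N2 marks N1=suspect -> (suspect,v1)
Op 4: N1 marks N1=suspect -> (suspect,v1)
Op 5: N2 marks N0=alive -> (alive,v1)
Op 6: N2 marks N0=suspect -> (suspect,v2)
Op 7: gossip N0<->N1 -> N0.N0=(alive,v1) N0.N1=(suspect,v1) N0.N2=(alive,v0) | N1.N0=(alive,v1) N1.N1=(suspect,v1) N1.N2=(alive,v0)
Op 8: gossip N0<->N1 -> N0.N0=(alive,v1) N0.N1=(suspect,v1) N0.N2=(alive,v0) | N1.N0=(alive,v1) N1.N1=(suspect,v1) N1.N2=(alive,v0)
Op 9: N1 marks N1=suspect -> (suspect,v2)
Op 10: gossip N2<->N0 -> N2.N0=(suspect,v2) N2.N1=(suspect,v1) N2.N2=(suspect,v1) | N0.N0=(suspect,v2) N0.N1=(suspect,v1) N0.N2=(suspect,v1)
Op 11: gossip N0<->N2 -> N0.N0=(suspect,v2) N0.N1=(suspect,v1) N0.N2=(suspect,v1) | N2.N0=(suspect,v2) N2.N1=(suspect,v1) N2.N2=(suspect,v1)

Answer: N0=suspect,2 N1=suspect,1 N2=suspect,1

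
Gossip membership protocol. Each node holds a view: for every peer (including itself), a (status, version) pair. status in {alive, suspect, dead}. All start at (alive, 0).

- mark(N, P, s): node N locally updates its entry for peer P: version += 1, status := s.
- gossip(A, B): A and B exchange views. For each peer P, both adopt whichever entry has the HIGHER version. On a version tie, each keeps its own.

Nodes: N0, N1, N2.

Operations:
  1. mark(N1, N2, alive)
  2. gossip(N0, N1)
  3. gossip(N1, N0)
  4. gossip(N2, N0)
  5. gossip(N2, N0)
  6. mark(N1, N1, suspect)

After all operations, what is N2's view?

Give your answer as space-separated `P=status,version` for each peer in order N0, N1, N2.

Op 1: N1 marks N2=alive -> (alive,v1)
Op 2: gossip N0<->N1 -> N0.N0=(alive,v0) N0.N1=(alive,v0) N0.N2=(alive,v1) | N1.N0=(alive,v0) N1.N1=(alive,v0) N1.N2=(alive,v1)
Op 3: gossip N1<->N0 -> N1.N0=(alive,v0) N1.N1=(alive,v0) N1.N2=(alive,v1) | N0.N0=(alive,v0) N0.N1=(alive,v0) N0.N2=(alive,v1)
Op 4: gossip N2<->N0 -> N2.N0=(alive,v0) N2.N1=(alive,v0) N2.N2=(alive,v1) | N0.N0=(alive,v0) N0.N1=(alive,v0) N0.N2=(alive,v1)
Op 5: gossip N2<->N0 -> N2.N0=(alive,v0) N2.N1=(alive,v0) N2.N2=(alive,v1) | N0.N0=(alive,v0) N0.N1=(alive,v0) N0.N2=(alive,v1)
Op 6: N1 marks N1=suspect -> (suspect,v1)

Answer: N0=alive,0 N1=alive,0 N2=alive,1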